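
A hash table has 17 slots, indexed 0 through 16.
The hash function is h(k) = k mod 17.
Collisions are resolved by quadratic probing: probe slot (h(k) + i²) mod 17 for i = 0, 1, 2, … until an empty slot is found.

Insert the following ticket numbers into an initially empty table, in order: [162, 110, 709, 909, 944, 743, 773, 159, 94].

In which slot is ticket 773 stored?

7

162: h=9 -> slot 9
110: h=8 -> slot 8
709: h=12 -> slot 12
909: h=8, probe 8,9,12,0 -> slot 0
944: h=9, probe 9,10 -> slot 10
743: h=12, probe 12,13 -> slot 13
773: h=8, probe 8,9,12,0,7 -> slot 7
159: h=6 -> slot 6
94: h=9, probe 9,10,13,1 -> slot 1
Table: [909, 94, -, -, -, -, 159, 773, 110, 162, 944, -, 709, 743, -, -, -]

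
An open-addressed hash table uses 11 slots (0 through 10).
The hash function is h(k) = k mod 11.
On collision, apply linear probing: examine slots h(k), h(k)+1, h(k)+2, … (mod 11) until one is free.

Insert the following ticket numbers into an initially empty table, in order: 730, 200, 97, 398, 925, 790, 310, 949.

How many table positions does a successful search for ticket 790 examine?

730 hashes to 4; slot 4 is free -> place at 4.
200 hashes to 2; slot 2 is free -> place at 2.
97 hashes to 9; slot 9 is free -> place at 9.
398 hashes to 2; 2 taken -> place at 3.
925 hashes to 1; slot 1 is free -> place at 1.
790 hashes to 9; 9 taken -> place at 10.
310 hashes to 2; 2,3,4 taken -> place at 5.
949 hashes to 3; 3,4,5 taken -> place at 6.
Table: [∅, 925, 200, 398, 730, 310, 949, ∅, ∅, 97, 790]
Lookup 790: h=9, probe 9,10 → found at 10.

2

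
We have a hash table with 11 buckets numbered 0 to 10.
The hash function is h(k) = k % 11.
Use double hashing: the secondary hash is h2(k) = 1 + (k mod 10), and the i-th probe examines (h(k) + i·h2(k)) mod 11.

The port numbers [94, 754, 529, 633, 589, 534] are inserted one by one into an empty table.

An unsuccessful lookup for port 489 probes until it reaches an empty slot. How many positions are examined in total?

3

94: h=6 => slot 6
754: h=6, h2=5, probe 6,0 => slot 0
529: h=1 => slot 1
633: h=6, h2=4, probe 6,10 => slot 10
589: h=6, h2=10, probe 6,5 => slot 5
534: h=6, h2=5, probe 6,0,5,10,4 => slot 4
Table: [754, 529, ., ., 534, 589, 94, ., ., ., 633]
Lookup 489: h=5, h2=10, probe 5,4,3 → slot 3 empty, not found.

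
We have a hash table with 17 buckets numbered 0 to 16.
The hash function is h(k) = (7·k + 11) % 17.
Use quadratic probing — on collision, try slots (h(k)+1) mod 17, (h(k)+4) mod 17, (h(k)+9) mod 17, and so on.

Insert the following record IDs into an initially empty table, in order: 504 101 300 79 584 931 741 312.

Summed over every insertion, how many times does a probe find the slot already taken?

7

504: h=3 => slot 3
101: h=4 => slot 4
300: h=3, probe 3,4,7 => slot 7
79: h=3, probe 3,4,7,12 => slot 12
584: h=2 => slot 2
931: h=0 => slot 0
741: h=13 => slot 13
312: h=2, probe 2,3,6 => slot 6
Table: [931, ∅, 584, 504, 101, ∅, 312, 300, ∅, ∅, ∅, ∅, 79, 741, ∅, ∅, ∅]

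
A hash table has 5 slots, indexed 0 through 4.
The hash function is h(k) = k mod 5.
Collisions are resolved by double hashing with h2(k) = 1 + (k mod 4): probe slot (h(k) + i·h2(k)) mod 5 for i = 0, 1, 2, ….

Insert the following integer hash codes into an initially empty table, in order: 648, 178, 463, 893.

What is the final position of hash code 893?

648: h=3 => slot 3
178: h=3, h2=3, probe 3,1 => slot 1
463: h=3, h2=4, probe 3,2 => slot 2
893: h=3, h2=2, probe 3,0 => slot 0
Table: [893, 178, 463, 648, ∅]

0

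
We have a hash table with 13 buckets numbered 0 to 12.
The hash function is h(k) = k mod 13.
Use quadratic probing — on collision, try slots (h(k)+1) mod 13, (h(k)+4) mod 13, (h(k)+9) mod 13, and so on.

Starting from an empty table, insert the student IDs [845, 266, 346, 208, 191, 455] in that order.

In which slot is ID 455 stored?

4

845 hashes to 0; slot 0 is free => place at 0.
266 hashes to 6; slot 6 is free => place at 6.
346 hashes to 8; slot 8 is free => place at 8.
208 hashes to 0; 0 taken => place at 1.
191 hashes to 9; slot 9 is free => place at 9.
455 hashes to 0; 0,1 taken => place at 4.
Table: [845, 208, _, _, 455, _, 266, _, 346, 191, _, _, _]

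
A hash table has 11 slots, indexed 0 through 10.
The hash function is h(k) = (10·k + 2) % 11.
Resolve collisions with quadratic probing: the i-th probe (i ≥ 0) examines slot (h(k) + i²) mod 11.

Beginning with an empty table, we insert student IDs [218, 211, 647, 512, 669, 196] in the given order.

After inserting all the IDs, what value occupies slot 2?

Insert 218: h=4, slot 4 empty => index 4.
Insert 211: h=0, slot 0 empty => index 0.
Insert 647: h=4, slot 4 occupied => index 5.
Insert 512: h=7, slot 7 empty => index 7.
Insert 669: h=4, slots 4,5 occupied => index 8.
Insert 196: h=4, slots 4,5,8 occupied => index 2.
Table: [211, -, 196, -, 218, 647, -, 512, 669, -, -]

196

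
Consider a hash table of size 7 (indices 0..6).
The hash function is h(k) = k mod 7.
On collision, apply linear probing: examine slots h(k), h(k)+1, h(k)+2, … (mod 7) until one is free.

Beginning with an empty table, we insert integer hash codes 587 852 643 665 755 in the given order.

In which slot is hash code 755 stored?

587: h=6 → slot 6
852: h=5 → slot 5
643: h=6, probe 6,0 → slot 0
665: h=0, probe 0,1 → slot 1
755: h=6, probe 6,0,1,2 → slot 2
Table: [643, 665, 755, -, -, 852, 587]

2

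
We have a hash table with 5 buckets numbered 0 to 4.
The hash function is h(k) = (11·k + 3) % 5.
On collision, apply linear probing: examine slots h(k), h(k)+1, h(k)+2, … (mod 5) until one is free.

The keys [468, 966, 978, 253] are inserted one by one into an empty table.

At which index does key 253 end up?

3

468: h=1 -> slot 1
966: h=4 -> slot 4
978: h=1, probe 1,2 -> slot 2
253: h=1, probe 1,2,3 -> slot 3
Table: [., 468, 978, 253, 966]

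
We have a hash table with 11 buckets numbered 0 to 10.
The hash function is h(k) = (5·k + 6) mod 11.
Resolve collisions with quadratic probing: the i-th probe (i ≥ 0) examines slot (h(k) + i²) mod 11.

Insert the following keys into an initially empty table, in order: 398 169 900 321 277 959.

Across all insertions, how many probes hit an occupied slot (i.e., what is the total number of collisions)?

6

398: h=5 → slot 5
169: h=4 → slot 4
900: h=7 → slot 7
321: h=5, probe 5,6 → slot 6
277: h=5, probe 5,6,9 → slot 9
959: h=5, probe 5,6,9,3 → slot 3
Table: [-, -, -, 959, 169, 398, 321, 900, -, 277, -]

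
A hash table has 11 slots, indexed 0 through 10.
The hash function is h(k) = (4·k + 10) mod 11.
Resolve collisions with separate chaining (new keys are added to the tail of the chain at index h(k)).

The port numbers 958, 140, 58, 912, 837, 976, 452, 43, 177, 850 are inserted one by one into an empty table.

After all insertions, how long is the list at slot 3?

958 -> bucket 3
140 -> bucket 9
58 -> bucket 0
912 -> bucket 6
837 -> bucket 3 (collision)
976 -> bucket 9 (collision)
452 -> bucket 3 (collision)
43 -> bucket 6 (collision)
177 -> bucket 3 (collision)
850 -> bucket 0 (collision)
Final buckets:
0: 58 -> 850
1: .
2: .
3: 958 -> 837 -> 452 -> 177
4: .
5: .
6: 912 -> 43
7: .
8: .
9: 140 -> 976
10: .

4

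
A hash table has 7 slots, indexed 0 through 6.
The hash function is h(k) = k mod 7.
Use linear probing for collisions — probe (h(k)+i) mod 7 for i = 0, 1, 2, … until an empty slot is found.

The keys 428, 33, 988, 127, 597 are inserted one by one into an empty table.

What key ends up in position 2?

428: h=1 => slot 1
33: h=5 => slot 5
988: h=1, probe 1,2 => slot 2
127: h=1, probe 1,2,3 => slot 3
597: h=2, probe 2,3,4 => slot 4
Table: [∅, 428, 988, 127, 597, 33, ∅]

988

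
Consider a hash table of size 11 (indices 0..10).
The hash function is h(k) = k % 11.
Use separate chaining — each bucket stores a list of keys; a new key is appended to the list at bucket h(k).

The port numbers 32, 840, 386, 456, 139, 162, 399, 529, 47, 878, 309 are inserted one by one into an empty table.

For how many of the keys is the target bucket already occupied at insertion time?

3

32 → bucket 10
840 → bucket 4
386 → bucket 1
456 → bucket 5
139 → bucket 7
162 → bucket 8
399 → bucket 3
529 → bucket 1 (collision)
47 → bucket 3 (collision)
878 → bucket 9
309 → bucket 1 (collision)
Final buckets:
0: .
1: 386 -> 529 -> 309
2: .
3: 399 -> 47
4: 840
5: 456
6: .
7: 139
8: 162
9: 878
10: 32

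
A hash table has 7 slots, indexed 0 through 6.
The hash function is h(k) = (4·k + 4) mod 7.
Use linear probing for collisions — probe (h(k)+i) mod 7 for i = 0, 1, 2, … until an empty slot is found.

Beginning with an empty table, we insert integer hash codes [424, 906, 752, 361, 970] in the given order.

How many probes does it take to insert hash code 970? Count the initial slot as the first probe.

3

Insert 424: h=6, slot 6 empty -> index 6.
Insert 906: h=2, slot 2 empty -> index 2.
Insert 752: h=2, slot 2 occupied -> index 3.
Insert 361: h=6, slot 6 occupied -> index 0.
Insert 970: h=6, slots 6,0 occupied -> index 1.
Table: [361, 970, 906, 752, _, _, 424]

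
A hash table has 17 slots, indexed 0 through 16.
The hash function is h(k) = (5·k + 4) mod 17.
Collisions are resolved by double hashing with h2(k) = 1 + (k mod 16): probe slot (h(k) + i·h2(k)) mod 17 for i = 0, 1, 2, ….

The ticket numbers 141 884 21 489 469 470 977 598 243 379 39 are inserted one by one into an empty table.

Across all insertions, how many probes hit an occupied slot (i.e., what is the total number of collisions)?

141 hashes to 12; slot 12 is free -> place at 12.
884 hashes to 4; slot 4 is free -> place at 4.
21 hashes to 7; slot 7 is free -> place at 7.
489 hashes to 1; slot 1 is free -> place at 1.
469 hashes to 3; slot 3 is free -> place at 3.
470 hashes to 8; slot 8 is free -> place at 8.
977 hashes to 10; slot 10 is free -> place at 10.
598 hashes to 2; slot 2 is free -> place at 2.
243 hashes to 12, h2=4; 12 taken -> place at 16.
379 hashes to 12, h2=12; 12,7,2 taken -> place at 14.
39 hashes to 12, h2=8; 12,3 taken -> place at 11.
Table: [∅, 489, 598, 469, 884, ∅, ∅, 21, 470, ∅, 977, 39, 141, ∅, 379, ∅, 243]

6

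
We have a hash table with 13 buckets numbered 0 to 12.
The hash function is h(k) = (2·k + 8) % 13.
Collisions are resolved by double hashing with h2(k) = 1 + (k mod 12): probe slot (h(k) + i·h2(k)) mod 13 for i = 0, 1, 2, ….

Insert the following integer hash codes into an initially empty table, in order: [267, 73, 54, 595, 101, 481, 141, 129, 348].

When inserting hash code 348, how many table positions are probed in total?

267: h=9 -> slot 9
73: h=11 -> slot 11
54: h=12 -> slot 12
595: h=2 -> slot 2
101: h=2, h2=6, probe 2,8 -> slot 8
481: h=8, h2=2, probe 8,10 -> slot 10
141: h=4 -> slot 4
129: h=6 -> slot 6
348: h=2, h2=1, probe 2,3 -> slot 3
Table: [-, -, 595, 348, 141, -, 129, -, 101, 267, 481, 73, 54]

2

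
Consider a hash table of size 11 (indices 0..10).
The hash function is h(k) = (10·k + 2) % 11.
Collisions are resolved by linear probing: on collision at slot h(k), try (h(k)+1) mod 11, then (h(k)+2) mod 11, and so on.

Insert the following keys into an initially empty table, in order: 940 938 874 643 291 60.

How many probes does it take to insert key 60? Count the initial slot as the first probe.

940 hashes to 8; slot 8 is free => place at 8.
938 hashes to 10; slot 10 is free => place at 10.
874 hashes to 8; 8 taken => place at 9.
643 hashes to 8; 8,9,10 taken => place at 0.
291 hashes to 8; 8,9,10,0 taken => place at 1.
60 hashes to 8; 8,9,10,0,1 taken => place at 2.
Table: [643, 291, 60, —, —, —, —, —, 940, 874, 938]

6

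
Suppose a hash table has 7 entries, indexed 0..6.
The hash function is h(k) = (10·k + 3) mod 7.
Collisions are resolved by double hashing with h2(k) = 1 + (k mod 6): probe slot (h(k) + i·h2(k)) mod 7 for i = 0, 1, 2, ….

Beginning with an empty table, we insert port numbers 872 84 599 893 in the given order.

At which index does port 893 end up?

872 hashes to 1; slot 1 is free => place at 1.
84 hashes to 3; slot 3 is free => place at 3.
599 hashes to 1, h2=6; 1 taken => place at 0.
893 hashes to 1, h2=6; 1,0 taken => place at 6.
Table: [599, 872, ., 84, ., ., 893]

6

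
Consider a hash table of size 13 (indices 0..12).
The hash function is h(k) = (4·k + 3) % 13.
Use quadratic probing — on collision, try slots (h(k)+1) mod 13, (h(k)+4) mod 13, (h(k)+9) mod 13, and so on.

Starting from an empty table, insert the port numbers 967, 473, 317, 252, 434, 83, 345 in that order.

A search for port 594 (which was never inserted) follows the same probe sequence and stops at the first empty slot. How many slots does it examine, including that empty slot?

Insert 967: h=10, slot 10 empty => index 10.
Insert 473: h=10, slot 10 occupied => index 11.
Insert 317: h=10, slots 10,11 occupied => index 1.
Insert 252: h=10, slots 10,11,1 occupied => index 6.
Insert 434: h=10, slots 10,11,1,6 occupied => index 0.
Insert 83: h=10, slots 10,11,1,6,0 occupied => index 9.
Insert 345: h=5, slot 5 empty => index 5.
Table: [434, 317, ∅, ∅, ∅, 345, 252, ∅, ∅, 83, 967, 473, ∅]
Lookup 594: h=0, probe 0,1,4 → slot 4 empty, not found.

3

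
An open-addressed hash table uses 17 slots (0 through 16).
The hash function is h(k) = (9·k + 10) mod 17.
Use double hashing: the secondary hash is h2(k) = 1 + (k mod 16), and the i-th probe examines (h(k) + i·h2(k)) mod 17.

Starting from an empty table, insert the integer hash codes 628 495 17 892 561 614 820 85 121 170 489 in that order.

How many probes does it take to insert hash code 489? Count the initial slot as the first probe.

6

Insert 628: h=1, slot 1 empty → index 1.
Insert 495: h=11, slot 11 empty → index 11.
Insert 17: h=10, slot 10 empty → index 10.
Insert 892: h=14, slot 14 empty → index 14.
Insert 561: h=10, h2=2, slot 10 occupied → index 12.
Insert 614: h=11, h2=7, slots 11,1 occupied → index 8.
Insert 820: h=12, h2=5, slot 12 occupied → index 0.
Insert 85: h=10, h2=6, slot 10 occupied → index 16.
Insert 121: h=11, h2=10, slot 11 occupied → index 4.
Insert 170: h=10, h2=11, slots 10,4 occupied → index 15.
Insert 489: h=8, h2=10, slots 8,1,11,4,14 occupied → index 7.
Table: [820, 628, ∅, ∅, 121, ∅, ∅, 489, 614, ∅, 17, 495, 561, ∅, 892, 170, 85]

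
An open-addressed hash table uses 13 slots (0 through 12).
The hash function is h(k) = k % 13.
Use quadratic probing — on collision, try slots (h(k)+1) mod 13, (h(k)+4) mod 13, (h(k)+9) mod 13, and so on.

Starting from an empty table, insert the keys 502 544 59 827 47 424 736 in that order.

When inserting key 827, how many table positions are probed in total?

502: h=8 -> slot 8
544: h=11 -> slot 11
59: h=7 -> slot 7
827: h=8, probe 8,9 -> slot 9
47: h=8, probe 8,9,12 -> slot 12
424: h=8, probe 8,9,12,4 -> slot 4
736: h=8, probe 8,9,12,4,11,7,5 -> slot 5
Table: [∅, ∅, ∅, ∅, 424, 736, ∅, 59, 502, 827, ∅, 544, 47]

2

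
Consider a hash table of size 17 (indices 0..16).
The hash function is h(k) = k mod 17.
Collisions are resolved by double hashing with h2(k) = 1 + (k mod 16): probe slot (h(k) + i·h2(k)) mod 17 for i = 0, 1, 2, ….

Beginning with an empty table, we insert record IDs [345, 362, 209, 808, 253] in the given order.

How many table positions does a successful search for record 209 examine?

2

345 hashes to 5; slot 5 is free → place at 5.
362 hashes to 5, h2=11; 5 taken → place at 16.
209 hashes to 5, h2=2; 5 taken → place at 7.
808 hashes to 9; slot 9 is free → place at 9.
253 hashes to 15; slot 15 is free → place at 15.
Table: [-, -, -, -, -, 345, -, 209, -, 808, -, -, -, -, -, 253, 362]
Lookup 209: h=5, h2=2, probe 5,7 → found at 7.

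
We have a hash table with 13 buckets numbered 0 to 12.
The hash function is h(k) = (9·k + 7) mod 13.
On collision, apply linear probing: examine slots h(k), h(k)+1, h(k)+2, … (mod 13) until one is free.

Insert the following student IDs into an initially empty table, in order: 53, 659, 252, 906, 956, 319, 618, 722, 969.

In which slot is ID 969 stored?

Insert 53: h=3, slot 3 empty => index 3.
Insert 659: h=10, slot 10 empty => index 10.
Insert 252: h=0, slot 0 empty => index 0.
Insert 906: h=10, slot 10 occupied => index 11.
Insert 956: h=5, slot 5 empty => index 5.
Insert 319: h=5, slot 5 occupied => index 6.
Insert 618: h=5, slots 5,6 occupied => index 7.
Insert 722: h=5, slots 5,6,7 occupied => index 8.
Insert 969: h=5, slots 5,6,7,8 occupied => index 9.
Table: [252, —, —, 53, —, 956, 319, 618, 722, 969, 659, 906, —]

9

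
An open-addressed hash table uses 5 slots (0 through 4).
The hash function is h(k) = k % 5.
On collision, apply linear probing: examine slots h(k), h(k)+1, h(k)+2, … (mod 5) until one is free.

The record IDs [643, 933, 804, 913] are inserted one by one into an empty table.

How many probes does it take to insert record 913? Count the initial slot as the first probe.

4

643: h=3 -> slot 3
933: h=3, probe 3,4 -> slot 4
804: h=4, probe 4,0 -> slot 0
913: h=3, probe 3,4,0,1 -> slot 1
Table: [804, 913, —, 643, 933]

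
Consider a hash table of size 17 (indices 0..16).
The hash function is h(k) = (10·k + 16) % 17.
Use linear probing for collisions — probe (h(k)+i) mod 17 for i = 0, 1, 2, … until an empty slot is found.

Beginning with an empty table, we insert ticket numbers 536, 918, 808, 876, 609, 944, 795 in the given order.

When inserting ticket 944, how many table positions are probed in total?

Insert 536: h=4, slot 4 empty → index 4.
Insert 918: h=16, slot 16 empty → index 16.
Insert 808: h=4, slot 4 occupied → index 5.
Insert 876: h=4, slots 4,5 occupied → index 6.
Insert 609: h=3, slot 3 empty → index 3.
Insert 944: h=4, slots 4,5,6 occupied → index 7.
Insert 795: h=10, slot 10 empty → index 10.
Table: [∅, ∅, ∅, 609, 536, 808, 876, 944, ∅, ∅, 795, ∅, ∅, ∅, ∅, ∅, 918]

4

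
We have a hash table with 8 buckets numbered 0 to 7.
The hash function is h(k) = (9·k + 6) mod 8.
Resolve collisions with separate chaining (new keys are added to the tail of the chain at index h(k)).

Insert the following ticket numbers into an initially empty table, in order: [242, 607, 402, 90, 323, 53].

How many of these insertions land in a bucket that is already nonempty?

242 -> bucket 0
607 -> bucket 5
402 -> bucket 0 (collision)
90 -> bucket 0 (collision)
323 -> bucket 1
53 -> bucket 3
Final buckets:
0: 242 -> 402 -> 90
1: 323
2: _
3: 53
4: _
5: 607
6: _
7: _

2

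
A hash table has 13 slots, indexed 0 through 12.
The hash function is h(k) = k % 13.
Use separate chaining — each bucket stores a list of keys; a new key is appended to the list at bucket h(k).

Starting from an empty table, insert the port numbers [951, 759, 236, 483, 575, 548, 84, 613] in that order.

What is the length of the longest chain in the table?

951 → bucket 2
759 → bucket 5
236 → bucket 2 (collision)
483 → bucket 2 (collision)
575 → bucket 3
548 → bucket 2 (collision)
84 → bucket 6
613 → bucket 2 (collision)
Final buckets:
0: .
1: .
2: 951 -> 236 -> 483 -> 548 -> 613
3: 575
4: .
5: 759
6: 84
7: .
8: .
9: .
10: .
11: .
12: .

5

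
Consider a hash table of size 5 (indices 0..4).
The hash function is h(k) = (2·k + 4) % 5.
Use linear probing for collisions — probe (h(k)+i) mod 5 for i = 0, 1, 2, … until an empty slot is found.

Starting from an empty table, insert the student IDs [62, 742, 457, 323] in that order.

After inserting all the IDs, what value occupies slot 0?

62: h=3 => slot 3
742: h=3, probe 3,4 => slot 4
457: h=3, probe 3,4,0 => slot 0
323: h=0, probe 0,1 => slot 1
Table: [457, 323, -, 62, 742]

457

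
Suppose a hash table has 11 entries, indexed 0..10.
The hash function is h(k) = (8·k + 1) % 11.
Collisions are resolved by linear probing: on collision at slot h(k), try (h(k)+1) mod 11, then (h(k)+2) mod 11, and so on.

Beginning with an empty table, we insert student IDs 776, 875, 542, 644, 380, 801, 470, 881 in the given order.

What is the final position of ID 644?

776: h=5 => slot 5
875: h=5, probe 5,6 => slot 6
542: h=3 => slot 3
644: h=5, probe 5,6,7 => slot 7
380: h=5, probe 5,6,7,8 => slot 8
801: h=7, probe 7,8,9 => slot 9
470: h=10 => slot 10
881: h=9, probe 9,10,0 => slot 0
Table: [881, ∅, ∅, 542, ∅, 776, 875, 644, 380, 801, 470]

7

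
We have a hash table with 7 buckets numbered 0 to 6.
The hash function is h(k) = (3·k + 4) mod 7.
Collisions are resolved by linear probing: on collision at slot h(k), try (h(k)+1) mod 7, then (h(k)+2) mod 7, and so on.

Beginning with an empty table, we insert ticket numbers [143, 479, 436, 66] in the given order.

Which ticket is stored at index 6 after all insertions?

Insert 143: h=6, slot 6 empty => index 6.
Insert 479: h=6, slot 6 occupied => index 0.
Insert 436: h=3, slot 3 empty => index 3.
Insert 66: h=6, slots 6,0 occupied => index 1.
Table: [479, 66, _, 436, _, _, 143]

143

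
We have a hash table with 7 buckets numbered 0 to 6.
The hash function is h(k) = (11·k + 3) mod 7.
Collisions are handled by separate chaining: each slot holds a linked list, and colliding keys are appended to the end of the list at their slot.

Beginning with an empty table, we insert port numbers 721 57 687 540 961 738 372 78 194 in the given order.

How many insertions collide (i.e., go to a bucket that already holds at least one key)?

4

Insert 721: h=3, bucket 3 empty -> new chain.
Insert 57: h=0, bucket 0 empty -> new chain.
Insert 687: h=0, bucket 0 nonempty -> append to chain.
Insert 540: h=0, bucket 0 nonempty -> append to chain.
Insert 961: h=4, bucket 4 empty -> new chain.
Insert 738: h=1, bucket 1 empty -> new chain.
Insert 372: h=0, bucket 0 nonempty -> append to chain.
Insert 78: h=0, bucket 0 nonempty -> append to chain.
Insert 194: h=2, bucket 2 empty -> new chain.
Final buckets:
0: 57 -> 687 -> 540 -> 372 -> 78
1: 738
2: 194
3: 721
4: 961
5: —
6: —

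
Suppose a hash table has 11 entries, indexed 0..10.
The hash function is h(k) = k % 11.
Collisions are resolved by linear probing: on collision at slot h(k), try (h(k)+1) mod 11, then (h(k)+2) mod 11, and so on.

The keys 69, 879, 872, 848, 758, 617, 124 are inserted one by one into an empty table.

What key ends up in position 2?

617

69 hashes to 3; slot 3 is free → place at 3.
879 hashes to 10; slot 10 is free → place at 10.
872 hashes to 3; 3 taken → place at 4.
848 hashes to 1; slot 1 is free → place at 1.
758 hashes to 10; 10 taken → place at 0.
617 hashes to 1; 1 taken → place at 2.
124 hashes to 3; 3,4 taken → place at 5.
Table: [758, 848, 617, 69, 872, 124, ∅, ∅, ∅, ∅, 879]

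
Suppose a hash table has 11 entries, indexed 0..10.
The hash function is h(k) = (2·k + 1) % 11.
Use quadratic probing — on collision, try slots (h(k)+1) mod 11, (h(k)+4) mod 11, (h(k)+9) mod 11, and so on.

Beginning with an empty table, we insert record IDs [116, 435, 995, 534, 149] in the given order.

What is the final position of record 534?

116: h=2 -> slot 2
435: h=2, probe 2,3 -> slot 3
995: h=0 -> slot 0
534: h=2, probe 2,3,6 -> slot 6
149: h=2, probe 2,3,6,0,7 -> slot 7
Table: [995, ∅, 116, 435, ∅, ∅, 534, 149, ∅, ∅, ∅]

6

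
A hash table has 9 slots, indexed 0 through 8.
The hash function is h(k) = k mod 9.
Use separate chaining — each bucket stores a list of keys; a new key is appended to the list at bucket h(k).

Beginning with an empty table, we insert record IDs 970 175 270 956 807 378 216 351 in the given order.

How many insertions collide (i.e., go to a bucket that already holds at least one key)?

Insert 970: h=7, bucket 7 empty -> new chain.
Insert 175: h=4, bucket 4 empty -> new chain.
Insert 270: h=0, bucket 0 empty -> new chain.
Insert 956: h=2, bucket 2 empty -> new chain.
Insert 807: h=6, bucket 6 empty -> new chain.
Insert 378: h=0, bucket 0 nonempty -> append to chain.
Insert 216: h=0, bucket 0 nonempty -> append to chain.
Insert 351: h=0, bucket 0 nonempty -> append to chain.
Final buckets:
0: 270 -> 378 -> 216 -> 351
1: _
2: 956
3: _
4: 175
5: _
6: 807
7: 970
8: _

3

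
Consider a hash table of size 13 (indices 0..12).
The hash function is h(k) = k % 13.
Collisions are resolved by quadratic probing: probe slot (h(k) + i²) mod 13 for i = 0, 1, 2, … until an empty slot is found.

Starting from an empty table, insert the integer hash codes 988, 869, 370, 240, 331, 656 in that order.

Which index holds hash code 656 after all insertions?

2

Insert 988: h=0, slot 0 empty → index 0.
Insert 869: h=11, slot 11 empty → index 11.
Insert 370: h=6, slot 6 empty → index 6.
Insert 240: h=6, slot 6 occupied → index 7.
Insert 331: h=6, slots 6,7 occupied → index 10.
Insert 656: h=6, slots 6,7,10 occupied → index 2.
Table: [988, ∅, 656, ∅, ∅, ∅, 370, 240, ∅, ∅, 331, 869, ∅]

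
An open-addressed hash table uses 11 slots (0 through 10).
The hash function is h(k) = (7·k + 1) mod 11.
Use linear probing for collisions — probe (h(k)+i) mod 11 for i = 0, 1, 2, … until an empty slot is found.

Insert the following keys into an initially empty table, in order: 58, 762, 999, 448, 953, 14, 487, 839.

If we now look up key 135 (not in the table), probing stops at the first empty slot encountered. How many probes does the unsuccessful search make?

58: h=0 -> slot 0
762: h=0, probe 0,1 -> slot 1
999: h=9 -> slot 9
448: h=2 -> slot 2
953: h=6 -> slot 6
14: h=0, probe 0,1,2,3 -> slot 3
487: h=0, probe 0,1,2,3,4 -> slot 4
839: h=0, probe 0,1,2,3,4,5 -> slot 5
Table: [58, 762, 448, 14, 487, 839, 953, -, -, 999, -]
Lookup 135: h=0, probe 0,1,2,3,4,5,6,7 → slot 7 empty, not found.

8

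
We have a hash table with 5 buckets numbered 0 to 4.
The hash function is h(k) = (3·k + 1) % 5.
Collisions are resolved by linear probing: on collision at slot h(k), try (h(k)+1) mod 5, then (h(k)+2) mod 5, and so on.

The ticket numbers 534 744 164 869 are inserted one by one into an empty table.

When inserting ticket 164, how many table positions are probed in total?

534: h=3 => slot 3
744: h=3, probe 3,4 => slot 4
164: h=3, probe 3,4,0 => slot 0
869: h=3, probe 3,4,0,1 => slot 1
Table: [164, 869, ., 534, 744]

3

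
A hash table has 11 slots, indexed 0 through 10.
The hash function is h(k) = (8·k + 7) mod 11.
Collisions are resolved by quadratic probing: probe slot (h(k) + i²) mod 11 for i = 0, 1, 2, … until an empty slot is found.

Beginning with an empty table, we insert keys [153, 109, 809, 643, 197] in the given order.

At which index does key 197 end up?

8

Insert 153: h=10, slot 10 empty → index 10.
Insert 109: h=10, slot 10 occupied → index 0.
Insert 809: h=0, slot 0 occupied → index 1.
Insert 643: h=3, slot 3 empty → index 3.
Insert 197: h=10, slots 10,0,3 occupied → index 8.
Table: [109, 809, ∅, 643, ∅, ∅, ∅, ∅, 197, ∅, 153]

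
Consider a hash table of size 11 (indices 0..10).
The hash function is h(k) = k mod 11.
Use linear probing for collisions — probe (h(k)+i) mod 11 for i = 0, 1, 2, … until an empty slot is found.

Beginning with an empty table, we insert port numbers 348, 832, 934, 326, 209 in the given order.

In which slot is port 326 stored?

348: h=7 → slot 7
832: h=7, probe 7,8 → slot 8
934: h=10 → slot 10
326: h=7, probe 7,8,9 → slot 9
209: h=0 → slot 0
Table: [209, —, —, —, —, —, —, 348, 832, 326, 934]

9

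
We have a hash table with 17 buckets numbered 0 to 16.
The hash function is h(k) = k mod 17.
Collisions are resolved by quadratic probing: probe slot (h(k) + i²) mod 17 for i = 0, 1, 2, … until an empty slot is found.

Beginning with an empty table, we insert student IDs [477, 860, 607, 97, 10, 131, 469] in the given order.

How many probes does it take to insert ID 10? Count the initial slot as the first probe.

2

477 hashes to 1; slot 1 is free → place at 1.
860 hashes to 10; slot 10 is free → place at 10.
607 hashes to 12; slot 12 is free → place at 12.
97 hashes to 12; 12 taken → place at 13.
10 hashes to 10; 10 taken → place at 11.
131 hashes to 12; 12,13 taken → place at 16.
469 hashes to 10; 10,11 taken → place at 14.
Table: [-, 477, -, -, -, -, -, -, -, -, 860, 10, 607, 97, 469, -, 131]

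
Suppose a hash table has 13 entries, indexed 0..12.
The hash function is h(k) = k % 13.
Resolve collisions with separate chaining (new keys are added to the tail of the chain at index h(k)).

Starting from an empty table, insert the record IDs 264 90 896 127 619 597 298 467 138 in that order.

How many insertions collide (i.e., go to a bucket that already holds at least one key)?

5

Insert 264: h=4, bucket 4 empty → new chain.
Insert 90: h=12, bucket 12 empty → new chain.
Insert 896: h=12, bucket 12 nonempty → append to chain.
Insert 127: h=10, bucket 10 empty → new chain.
Insert 619: h=8, bucket 8 empty → new chain.
Insert 597: h=12, bucket 12 nonempty → append to chain.
Insert 298: h=12, bucket 12 nonempty → append to chain.
Insert 467: h=12, bucket 12 nonempty → append to chain.
Insert 138: h=8, bucket 8 nonempty → append to chain.
Final buckets:
0: ∅
1: ∅
2: ∅
3: ∅
4: 264
5: ∅
6: ∅
7: ∅
8: 619 -> 138
9: ∅
10: 127
11: ∅
12: 90 -> 896 -> 597 -> 298 -> 467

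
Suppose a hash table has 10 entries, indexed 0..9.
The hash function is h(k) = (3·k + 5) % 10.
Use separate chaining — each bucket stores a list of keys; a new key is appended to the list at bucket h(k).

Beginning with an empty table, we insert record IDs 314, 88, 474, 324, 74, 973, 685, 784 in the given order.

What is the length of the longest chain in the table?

5

314 -> bucket 7
88 -> bucket 9
474 -> bucket 7 (collision)
324 -> bucket 7 (collision)
74 -> bucket 7 (collision)
973 -> bucket 4
685 -> bucket 0
784 -> bucket 7 (collision)
Final buckets:
0: 685
1: _
2: _
3: _
4: 973
5: _
6: _
7: 314 -> 474 -> 324 -> 74 -> 784
8: _
9: 88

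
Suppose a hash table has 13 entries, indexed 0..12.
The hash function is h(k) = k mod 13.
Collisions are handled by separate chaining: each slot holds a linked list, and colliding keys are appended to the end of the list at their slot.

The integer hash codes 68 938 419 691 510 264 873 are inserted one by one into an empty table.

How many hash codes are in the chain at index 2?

Insert 68: h=3, bucket 3 empty → new chain.
Insert 938: h=2, bucket 2 empty → new chain.
Insert 419: h=3, bucket 3 nonempty → append to chain.
Insert 691: h=2, bucket 2 nonempty → append to chain.
Insert 510: h=3, bucket 3 nonempty → append to chain.
Insert 264: h=4, bucket 4 empty → new chain.
Insert 873: h=2, bucket 2 nonempty → append to chain.
Final buckets:
0: ∅
1: ∅
2: 938 -> 691 -> 873
3: 68 -> 419 -> 510
4: 264
5: ∅
6: ∅
7: ∅
8: ∅
9: ∅
10: ∅
11: ∅
12: ∅

3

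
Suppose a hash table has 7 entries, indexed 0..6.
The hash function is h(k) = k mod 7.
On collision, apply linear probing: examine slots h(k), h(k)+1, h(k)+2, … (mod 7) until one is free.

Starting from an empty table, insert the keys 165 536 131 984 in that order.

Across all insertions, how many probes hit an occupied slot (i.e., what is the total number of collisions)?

165: h=4 -> slot 4
536: h=4, probe 4,5 -> slot 5
131: h=5, probe 5,6 -> slot 6
984: h=4, probe 4,5,6,0 -> slot 0
Table: [984, —, —, —, 165, 536, 131]

5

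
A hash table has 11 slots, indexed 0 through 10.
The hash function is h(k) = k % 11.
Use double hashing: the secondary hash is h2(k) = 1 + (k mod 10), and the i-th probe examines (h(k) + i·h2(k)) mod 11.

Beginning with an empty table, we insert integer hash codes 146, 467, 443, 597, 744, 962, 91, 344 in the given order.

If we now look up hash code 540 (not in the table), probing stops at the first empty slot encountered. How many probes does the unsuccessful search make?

146 hashes to 3; slot 3 is free -> place at 3.
467 hashes to 5; slot 5 is free -> place at 5.
443 hashes to 3, h2=4; 3 taken -> place at 7.
597 hashes to 3, h2=8; 3 taken -> place at 0.
744 hashes to 7, h2=5; 7 taken -> place at 1.
962 hashes to 5, h2=3; 5 taken -> place at 8.
91 hashes to 3, h2=2; 3,5,7 taken -> place at 9.
344 hashes to 3, h2=5; 3,8 taken -> place at 2.
Table: [597, 744, 344, 146, ., 467, ., 443, 962, 91, .]
Lookup 540: h=1, h2=1, probe 1,2,3,4 → slot 4 empty, not found.

4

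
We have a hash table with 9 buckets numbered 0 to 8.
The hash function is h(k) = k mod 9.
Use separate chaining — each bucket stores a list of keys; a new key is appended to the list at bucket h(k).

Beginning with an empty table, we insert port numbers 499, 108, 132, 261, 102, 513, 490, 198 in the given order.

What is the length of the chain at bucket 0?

4

Insert 499: h=4, bucket 4 empty -> new chain.
Insert 108: h=0, bucket 0 empty -> new chain.
Insert 132: h=6, bucket 6 empty -> new chain.
Insert 261: h=0, bucket 0 nonempty -> append to chain.
Insert 102: h=3, bucket 3 empty -> new chain.
Insert 513: h=0, bucket 0 nonempty -> append to chain.
Insert 490: h=4, bucket 4 nonempty -> append to chain.
Insert 198: h=0, bucket 0 nonempty -> append to chain.
Final buckets:
0: 108 -> 261 -> 513 -> 198
1: -
2: -
3: 102
4: 499 -> 490
5: -
6: 132
7: -
8: -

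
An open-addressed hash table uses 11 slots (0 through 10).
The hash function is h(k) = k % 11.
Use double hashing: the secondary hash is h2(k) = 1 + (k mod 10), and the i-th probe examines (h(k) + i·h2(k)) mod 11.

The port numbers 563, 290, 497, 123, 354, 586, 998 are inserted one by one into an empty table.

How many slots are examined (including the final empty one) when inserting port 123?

563: h=2 => slot 2
290: h=4 => slot 4
497: h=2, h2=8, probe 2,10 => slot 10
123: h=2, h2=4, probe 2,6 => slot 6
354: h=2, h2=5, probe 2,7 => slot 7
586: h=3 => slot 3
998: h=8 => slot 8
Table: [_, _, 563, 586, 290, _, 123, 354, 998, _, 497]

2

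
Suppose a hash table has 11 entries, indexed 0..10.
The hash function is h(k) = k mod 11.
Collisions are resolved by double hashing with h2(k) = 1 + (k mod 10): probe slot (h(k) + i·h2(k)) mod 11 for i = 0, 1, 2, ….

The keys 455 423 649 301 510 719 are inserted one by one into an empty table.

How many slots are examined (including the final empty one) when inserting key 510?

4

455 hashes to 4; slot 4 is free => place at 4.
423 hashes to 5; slot 5 is free => place at 5.
649 hashes to 0; slot 0 is free => place at 0.
301 hashes to 4, h2=2; 4 taken => place at 6.
510 hashes to 4, h2=1; 4,5,6 taken => place at 7.
719 hashes to 4, h2=10; 4 taken => place at 3.
Table: [649, -, -, 719, 455, 423, 301, 510, -, -, -]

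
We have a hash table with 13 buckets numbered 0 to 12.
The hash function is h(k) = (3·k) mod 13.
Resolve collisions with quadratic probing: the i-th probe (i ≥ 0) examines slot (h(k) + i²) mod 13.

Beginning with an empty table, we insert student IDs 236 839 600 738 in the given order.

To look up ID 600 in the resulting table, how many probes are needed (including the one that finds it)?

2

Insert 236: h=6, slot 6 empty → index 6.
Insert 839: h=8, slot 8 empty → index 8.
Insert 600: h=6, slot 6 occupied → index 7.
Insert 738: h=4, slot 4 empty → index 4.
Table: [., ., ., ., 738, ., 236, 600, 839, ., ., ., .]
Lookup 600: h=6, probe 6,7 → found at 7.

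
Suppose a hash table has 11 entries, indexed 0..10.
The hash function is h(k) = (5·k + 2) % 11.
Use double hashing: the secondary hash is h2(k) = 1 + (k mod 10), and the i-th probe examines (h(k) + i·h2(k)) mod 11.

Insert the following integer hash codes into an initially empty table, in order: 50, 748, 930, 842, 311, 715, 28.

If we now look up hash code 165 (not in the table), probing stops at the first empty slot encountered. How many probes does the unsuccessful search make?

Insert 50: h=10, slot 10 empty -> index 10.
Insert 748: h=2, slot 2 empty -> index 2.
Insert 930: h=10, h2=1, slot 10 occupied -> index 0.
Insert 842: h=10, h2=3, slots 10,2 occupied -> index 5.
Insert 311: h=6, slot 6 empty -> index 6.
Insert 715: h=2, h2=6, slot 2 occupied -> index 8.
Insert 28: h=10, h2=9, slots 10,8,6 occupied -> index 4.
Table: [930, —, 748, —, 28, 842, 311, —, 715, —, 50]
Lookup 165: h=2, h2=6, probe 2,8,3 → slot 3 empty, not found.

3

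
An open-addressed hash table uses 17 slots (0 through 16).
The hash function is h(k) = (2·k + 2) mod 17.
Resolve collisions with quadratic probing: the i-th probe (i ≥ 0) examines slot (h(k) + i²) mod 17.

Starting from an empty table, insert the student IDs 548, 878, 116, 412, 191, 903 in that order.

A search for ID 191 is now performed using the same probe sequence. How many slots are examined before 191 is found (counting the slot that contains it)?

3

548 hashes to 10; slot 10 is free -> place at 10.
878 hashes to 7; slot 7 is free -> place at 7.
116 hashes to 13; slot 13 is free -> place at 13.
412 hashes to 10; 10 taken -> place at 11.
191 hashes to 10; 10,11 taken -> place at 14.
903 hashes to 6; slot 6 is free -> place at 6.
Table: [∅, ∅, ∅, ∅, ∅, ∅, 903, 878, ∅, ∅, 548, 412, ∅, 116, 191, ∅, ∅]
Lookup 191: h=10, probe 10,11,14 → found at 14.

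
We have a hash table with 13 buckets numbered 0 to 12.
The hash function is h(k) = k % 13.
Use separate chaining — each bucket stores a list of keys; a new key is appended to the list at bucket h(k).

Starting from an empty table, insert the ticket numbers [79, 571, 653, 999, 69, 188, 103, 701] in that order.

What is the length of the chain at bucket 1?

1

79 → bucket 1
571 → bucket 12
653 → bucket 3
999 → bucket 11
69 → bucket 4
188 → bucket 6
103 → bucket 12 (collision)
701 → bucket 12 (collision)
Final buckets:
0: _
1: 79
2: _
3: 653
4: 69
5: _
6: 188
7: _
8: _
9: _
10: _
11: 999
12: 571 -> 103 -> 701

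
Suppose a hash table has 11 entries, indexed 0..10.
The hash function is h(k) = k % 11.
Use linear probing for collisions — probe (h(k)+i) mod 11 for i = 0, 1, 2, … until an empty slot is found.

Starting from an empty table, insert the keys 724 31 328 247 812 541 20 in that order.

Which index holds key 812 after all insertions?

1

724: h=9 → slot 9
31: h=9, probe 9,10 → slot 10
328: h=9, probe 9,10,0 → slot 0
247: h=5 → slot 5
812: h=9, probe 9,10,0,1 → slot 1
541: h=2 → slot 2
20: h=9, probe 9,10,0,1,2,3 → slot 3
Table: [328, 812, 541, 20, -, 247, -, -, -, 724, 31]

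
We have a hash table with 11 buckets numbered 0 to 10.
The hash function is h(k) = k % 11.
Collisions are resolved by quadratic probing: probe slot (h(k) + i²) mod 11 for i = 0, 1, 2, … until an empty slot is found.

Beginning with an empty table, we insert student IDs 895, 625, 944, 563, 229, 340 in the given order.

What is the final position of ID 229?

7

895: h=4 -> slot 4
625: h=9 -> slot 9
944: h=9, probe 9,10 -> slot 10
563: h=2 -> slot 2
229: h=9, probe 9,10,2,7 -> slot 7
340: h=10, probe 10,0 -> slot 0
Table: [340, —, 563, —, 895, —, —, 229, —, 625, 944]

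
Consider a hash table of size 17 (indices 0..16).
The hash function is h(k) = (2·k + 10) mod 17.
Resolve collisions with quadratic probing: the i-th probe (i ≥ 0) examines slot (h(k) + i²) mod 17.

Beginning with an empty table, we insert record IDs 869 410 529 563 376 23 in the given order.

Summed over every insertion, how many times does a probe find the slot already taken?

Insert 869: h=14, slot 14 empty -> index 14.
Insert 410: h=14, slot 14 occupied -> index 15.
Insert 529: h=14, slots 14,15 occupied -> index 1.
Insert 563: h=14, slots 14,15,1 occupied -> index 6.
Insert 376: h=14, slots 14,15,1,6 occupied -> index 13.
Insert 23: h=5, slot 5 empty -> index 5.
Table: [∅, 529, ∅, ∅, ∅, 23, 563, ∅, ∅, ∅, ∅, ∅, ∅, 376, 869, 410, ∅]

10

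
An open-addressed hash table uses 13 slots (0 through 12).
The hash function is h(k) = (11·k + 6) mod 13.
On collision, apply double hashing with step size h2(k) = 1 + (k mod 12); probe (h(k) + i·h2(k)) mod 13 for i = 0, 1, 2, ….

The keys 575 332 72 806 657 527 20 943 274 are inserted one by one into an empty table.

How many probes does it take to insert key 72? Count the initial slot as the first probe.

2

575: h=0 -> slot 0
332: h=5 -> slot 5
72: h=5, h2=1, probe 5,6 -> slot 6
806: h=6, h2=3, probe 6,9 -> slot 9
657: h=5, h2=10, probe 5,2 -> slot 2
527: h=5, h2=12, probe 5,4 -> slot 4
20: h=5, h2=9, probe 5,1 -> slot 1
943: h=5, h2=8, probe 5,0,8 -> slot 8
274: h=4, h2=11, probe 4,2,0,11 -> slot 11
Table: [575, 20, 657, ., 527, 332, 72, ., 943, 806, ., 274, .]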